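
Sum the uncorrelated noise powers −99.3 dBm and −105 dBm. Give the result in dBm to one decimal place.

Convert to linear, add, convert back:
P₁ = 1.17×10⁻¹³ W, P₂ = 3.16×10⁻¹⁴ W
P_tot = 1.49×10⁻¹³ W → 10 log₁₀(P_tot / 10⁻³) = −98.3 dBm

−98.3 dBm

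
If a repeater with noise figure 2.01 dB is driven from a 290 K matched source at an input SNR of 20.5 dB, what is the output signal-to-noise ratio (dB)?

By definition F = SNR_in/SNR_out, so in dB: SNR_out = SNR_in − NF
SNR_out = 20.5 − 2.01 = 18.49 dB

18.49 dB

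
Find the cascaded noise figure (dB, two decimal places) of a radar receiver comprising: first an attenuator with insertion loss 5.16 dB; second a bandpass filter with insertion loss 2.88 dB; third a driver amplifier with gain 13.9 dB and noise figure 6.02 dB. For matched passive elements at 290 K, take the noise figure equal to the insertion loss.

14.06 dB

Convert to linear (a loss of L dB is a gain of −L dB): F_i = 10^(NF_i/10), G_i = 10^(G_i,dB/10)
  Stage 1: F_1 = 10^(5.16/10) = 3.281, G_1 = 10^(−5.16/10) = 0.3048
  Stage 2: F_2 = 10^(2.88/10) = 1.941, G_2 = 10^(−2.88/10) = 0.5152
  Stage 3: F_3 = 10^(6.02/10) = 3.999, G_3 = 10^(13.9/10) = 24.55
Friis cascade:
  F = 3.281 + (1.941 − 1)/0.3048 + (3.999 − 1)/0.1570 = 25.47
NF = 10 log₁₀(25.47) = 14.06 dB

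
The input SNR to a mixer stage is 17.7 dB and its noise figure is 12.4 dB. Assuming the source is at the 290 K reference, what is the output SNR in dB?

By definition F = SNR_in/SNR_out, so in dB: SNR_out = SNR_in − NF
SNR_out = 17.7 − 12.4 = 5.3 dB

5.3 dB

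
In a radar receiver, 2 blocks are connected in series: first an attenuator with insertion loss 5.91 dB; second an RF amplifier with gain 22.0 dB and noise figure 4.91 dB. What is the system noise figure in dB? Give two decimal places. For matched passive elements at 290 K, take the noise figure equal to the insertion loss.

10.82 dB

Convert to linear (a loss of L dB is a gain of −L dB): F_i = 10^(NF_i/10), G_i = 10^(G_i,dB/10)
  Stage 1: F_1 = 10^(5.91/10) = 3.899, G_1 = 10^(−5.91/10) = 0.2564
  Stage 2: F_2 = 10^(4.91/10) = 3.097, G_2 = 10^(22.0/10) = 158.5
Friis cascade:
  F = 3.899 + (3.097 − 1)/0.2564 = 12.08
NF = 10 log₁₀(12.08) = 10.82 dB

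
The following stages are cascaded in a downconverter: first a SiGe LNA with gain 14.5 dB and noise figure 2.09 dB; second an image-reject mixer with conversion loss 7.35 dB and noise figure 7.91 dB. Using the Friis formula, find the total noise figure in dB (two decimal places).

2.56 dB

Convert to linear (a loss of L dB is a gain of −L dB): F_i = 10^(NF_i/10), G_i = 10^(G_i,dB/10)
  Stage 1: F_1 = 10^(2.09/10) = 1.618, G_1 = 10^(14.5/10) = 28.18
  Stage 2: F_2 = 10^(7.91/10) = 6.180, G_2 = 10^(−7.35/10) = 0.1841
Friis cascade:
  F = 1.618 + (6.180 − 1)/28.18 = 1.802
NF = 10 log₁₀(1.802) = 2.56 dB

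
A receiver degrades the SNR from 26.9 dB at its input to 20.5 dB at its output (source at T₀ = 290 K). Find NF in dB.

6.4 dB

NF (dB) = SNR_in(dB) − SNR_out(dB) when the source is at T₀
NF = 26.9 − 20.5 = 6.4 dB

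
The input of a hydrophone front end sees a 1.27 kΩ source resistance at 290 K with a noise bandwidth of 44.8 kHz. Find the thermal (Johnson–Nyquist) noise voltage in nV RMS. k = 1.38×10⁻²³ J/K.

954 nV

V_n = √(4kTRB)
4kTRB = 4 × 1.38×10⁻²³ × 290 × 1.27×10³ × 4.48×10⁴ = 9.11×10⁻¹³ V²
V_n = √(9.11×10⁻¹³) = 9.54×10⁻⁷ V = 954 nV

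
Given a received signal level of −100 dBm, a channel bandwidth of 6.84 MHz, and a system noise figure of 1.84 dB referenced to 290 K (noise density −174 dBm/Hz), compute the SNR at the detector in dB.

Noise floor: N = −174 + 10 log₁₀(B) + NF
10 log₁₀(6.84×10⁶) = 68.35 dB
N = −174 + 68.35 + 1.84 = −103.81 dBm
SNR = P_sig − N = −100 − (−103.81) = 3.81 dB → 3.8 dB

3.8 dB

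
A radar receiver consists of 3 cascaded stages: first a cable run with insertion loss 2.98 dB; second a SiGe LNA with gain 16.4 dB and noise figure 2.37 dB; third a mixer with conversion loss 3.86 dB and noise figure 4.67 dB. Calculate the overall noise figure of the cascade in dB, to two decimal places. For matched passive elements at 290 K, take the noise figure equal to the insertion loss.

5.46 dB

Convert to linear (a loss of L dB is a gain of −L dB): F_i = 10^(NF_i/10), G_i = 10^(G_i,dB/10)
  Stage 1: F_1 = 10^(2.98/10) = 1.986, G_1 = 10^(−2.98/10) = 0.5035
  Stage 2: F_2 = 10^(2.37/10) = 1.726, G_2 = 10^(16.4/10) = 43.65
  Stage 3: F_3 = 10^(4.67/10) = 2.931, G_3 = 10^(−3.86/10) = 0.4111
Friis cascade:
  F = 1.986 + (1.726 − 1)/0.5035 + (2.931 − 1)/21.98 = 3.516
NF = 10 log₁₀(3.516) = 5.46 dB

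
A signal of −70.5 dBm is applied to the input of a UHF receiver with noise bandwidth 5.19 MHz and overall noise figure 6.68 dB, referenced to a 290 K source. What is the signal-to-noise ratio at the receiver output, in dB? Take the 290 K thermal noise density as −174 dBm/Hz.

29.7 dB

Noise floor: N = −174 + 10 log₁₀(B) + NF
10 log₁₀(5.19×10⁶) = 67.15 dB
N = −174 + 67.15 + 6.68 = −100.17 dBm
SNR = P_sig − N = −70.5 − (−100.17) = 29.67 dB → 29.7 dB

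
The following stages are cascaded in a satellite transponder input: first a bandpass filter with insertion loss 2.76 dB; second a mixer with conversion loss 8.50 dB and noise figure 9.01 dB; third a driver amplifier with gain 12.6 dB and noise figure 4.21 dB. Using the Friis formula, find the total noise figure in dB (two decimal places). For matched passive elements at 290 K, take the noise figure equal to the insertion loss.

15.67 dB

Convert to linear (a loss of L dB is a gain of −L dB): F_i = 10^(NF_i/10), G_i = 10^(G_i,dB/10)
  Stage 1: F_1 = 10^(2.76/10) = 1.888, G_1 = 10^(−2.76/10) = 0.5297
  Stage 2: F_2 = 10^(9.01/10) = 7.962, G_2 = 10^(−8.50/10) = 0.1413
  Stage 3: F_3 = 10^(4.21/10) = 2.636, G_3 = 10^(12.6/10) = 18.20
Friis cascade:
  F = 1.888 + (7.962 − 1)/0.5297 + (2.636 − 1)/0.07482 = 36.90
NF = 10 log₁₀(36.90) = 15.67 dB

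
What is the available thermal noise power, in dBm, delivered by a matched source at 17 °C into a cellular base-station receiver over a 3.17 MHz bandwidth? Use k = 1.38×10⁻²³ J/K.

−109.0 dBm

T = 17 °C + 273.15 = 290.15 K
P_n = kTB = 1.38×10⁻²³ × 290.15 × 3.17×10⁶ = 1.27×10⁻¹⁴ W
In dBm: 10 log₁₀(1.27×10⁻¹⁴ / 10⁻³) = −109.0 dBm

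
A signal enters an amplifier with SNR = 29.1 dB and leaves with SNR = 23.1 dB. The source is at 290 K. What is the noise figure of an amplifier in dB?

6.0 dB

NF (dB) = SNR_in(dB) − SNR_out(dB) when the source is at T₀
NF = 29.1 − 23.1 = 6.0 dB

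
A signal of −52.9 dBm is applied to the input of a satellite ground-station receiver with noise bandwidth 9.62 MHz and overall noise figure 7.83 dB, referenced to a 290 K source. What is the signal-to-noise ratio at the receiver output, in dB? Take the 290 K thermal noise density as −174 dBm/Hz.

Noise floor: N = −174 + 10 log₁₀(B) + NF
10 log₁₀(9.62×10⁶) = 69.83 dB
N = −174 + 69.83 + 7.83 = −96.34 dBm
SNR = P_sig − N = −52.9 − (−96.34) = 43.44 dB → 43.4 dB

43.4 dB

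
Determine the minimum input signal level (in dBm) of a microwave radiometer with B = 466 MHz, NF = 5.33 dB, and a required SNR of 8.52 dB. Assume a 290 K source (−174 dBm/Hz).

−73.5 dBm

Sensitivity = −174 + 10 log₁₀(B) + NF + SNR_min
= −174 + 86.68 + 5.33 + 8.52
= −73.47 dBm → −73.5 dBm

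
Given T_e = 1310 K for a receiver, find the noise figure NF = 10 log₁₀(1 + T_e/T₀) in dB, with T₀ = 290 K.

7.42 dB

F = 1 + T_e/T₀ = 1 + 1310/290 = 5.51724
NF = 10 log₁₀(5.51724) = 7.42 dB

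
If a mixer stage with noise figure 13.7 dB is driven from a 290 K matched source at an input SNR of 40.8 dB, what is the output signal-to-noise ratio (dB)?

27.1 dB

By definition F = SNR_in/SNR_out, so in dB: SNR_out = SNR_in − NF
SNR_out = 40.8 − 13.7 = 27.1 dB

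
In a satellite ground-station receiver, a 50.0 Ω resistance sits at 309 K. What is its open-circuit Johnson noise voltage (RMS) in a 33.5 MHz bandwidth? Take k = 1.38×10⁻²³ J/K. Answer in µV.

5.35 µV

V_n = √(4kTRB)
4kTRB = 4 × 1.38×10⁻²³ × 309 × 5.00×10¹ × 3.35×10⁷ = 2.86×10⁻¹¹ V²
V_n = √(2.86×10⁻¹¹) = 5.35×10⁻⁶ V = 5.35 µV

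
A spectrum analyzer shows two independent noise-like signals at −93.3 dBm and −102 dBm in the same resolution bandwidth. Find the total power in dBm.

−92.8 dBm

Convert to linear, add, convert back:
P₁ = 4.68×10⁻¹³ W, P₂ = 6.31×10⁻¹⁴ W
P_tot = 5.31×10⁻¹³ W → 10 log₁₀(P_tot / 10⁻³) = −92.8 dBm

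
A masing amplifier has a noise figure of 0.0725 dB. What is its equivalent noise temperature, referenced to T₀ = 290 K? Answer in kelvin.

F = 10^(0.0725/10) = 1.01683
T_e = (F − 1)·T₀ = (1.01683 − 1) × 290 = 4.88 K

4.88 K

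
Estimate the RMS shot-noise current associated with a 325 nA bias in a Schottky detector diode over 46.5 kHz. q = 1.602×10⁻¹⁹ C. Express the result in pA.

69.6 pA

I_n = √(2qI·B)
2qI·B = 2 × 1.602×10⁻¹⁹ × 3.25×10⁻⁷ × 4.65×10⁴ = 4.84×10⁻²¹ A²
I_n = √(4.84×10⁻²¹) = 6.96×10⁻¹¹ A = 69.6 pA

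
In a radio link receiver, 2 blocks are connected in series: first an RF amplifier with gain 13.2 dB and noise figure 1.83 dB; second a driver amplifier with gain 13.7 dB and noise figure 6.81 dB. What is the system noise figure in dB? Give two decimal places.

2.32 dB

Convert to linear (a loss of L dB is a gain of −L dB): F_i = 10^(NF_i/10), G_i = 10^(G_i,dB/10)
  Stage 1: F_1 = 10^(1.83/10) = 1.524, G_1 = 10^(13.2/10) = 20.89
  Stage 2: F_2 = 10^(6.81/10) = 4.797, G_2 = 10^(13.7/10) = 23.44
Friis cascade:
  F = 1.524 + (4.797 − 1)/20.89 = 1.706
NF = 10 log₁₀(1.706) = 2.32 dB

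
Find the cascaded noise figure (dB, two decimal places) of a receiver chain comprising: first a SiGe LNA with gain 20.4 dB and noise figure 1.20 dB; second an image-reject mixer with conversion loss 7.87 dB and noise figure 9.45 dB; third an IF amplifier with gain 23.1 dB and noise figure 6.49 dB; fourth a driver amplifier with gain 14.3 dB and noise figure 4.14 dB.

Convert to linear (a loss of L dB is a gain of −L dB): F_i = 10^(NF_i/10), G_i = 10^(G_i,dB/10)
  Stage 1: F_1 = 10^(1.20/10) = 1.318, G_1 = 10^(20.4/10) = 109.6
  Stage 2: F_2 = 10^(9.45/10) = 8.810, G_2 = 10^(−7.87/10) = 0.1633
  Stage 3: F_3 = 10^(6.49/10) = 4.457, G_3 = 10^(23.1/10) = 204.2
  Stage 4: F_4 = 10^(4.14/10) = 2.594, G_4 = 10^(14.3/10) = 26.92
Friis cascade:
  F = 1.318 + (8.810 − 1)/109.6 + (4.457 − 1)/17.91 + (2.594 − 1)/3656 = 1.583
NF = 10 log₁₀(1.583) = 1.99 dB

1.99 dB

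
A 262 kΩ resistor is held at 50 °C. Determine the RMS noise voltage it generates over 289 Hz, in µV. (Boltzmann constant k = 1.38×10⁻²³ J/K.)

T = 50 °C + 273.15 = 323.15 K
V_n = √(4kTRB)
4kTRB = 4 × 1.38×10⁻²³ × 323.15 × 2.62×10⁵ × 2.89×10² = 1.35×10⁻¹² V²
V_n = √(1.35×10⁻¹²) = 1.16×10⁻⁶ V = 1.16 µV

1.16 µV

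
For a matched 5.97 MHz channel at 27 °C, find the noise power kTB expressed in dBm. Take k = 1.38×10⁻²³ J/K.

−106.1 dBm

T = 27 °C + 273.15 = 300.15 K
P_n = kTB = 1.38×10⁻²³ × 300.15 × 5.97×10⁶ = 2.47×10⁻¹⁴ W
In dBm: 10 log₁₀(2.47×10⁻¹⁴ / 10⁻³) = −106.1 dBm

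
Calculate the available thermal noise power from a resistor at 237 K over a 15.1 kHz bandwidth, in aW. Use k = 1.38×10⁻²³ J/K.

49.4 aW

P_n = kTB = 1.38×10⁻²³ × 237 × 1.51×10⁴ = 4.94×10⁻¹⁷ W = 49.4 aW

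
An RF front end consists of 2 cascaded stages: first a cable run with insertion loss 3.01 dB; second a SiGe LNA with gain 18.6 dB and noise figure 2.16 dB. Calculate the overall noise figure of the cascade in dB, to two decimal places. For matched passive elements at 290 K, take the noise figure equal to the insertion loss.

5.17 dB

Convert to linear (a loss of L dB is a gain of −L dB): F_i = 10^(NF_i/10), G_i = 10^(G_i,dB/10)
  Stage 1: F_1 = 10^(3.01/10) = 2.000, G_1 = 10^(−3.01/10) = 0.5000
  Stage 2: F_2 = 10^(2.16/10) = 1.644, G_2 = 10^(18.6/10) = 72.44
Friis cascade:
  F = 2.000 + (1.644 − 1)/0.5000 = 3.289
NF = 10 log₁₀(3.289) = 5.17 dB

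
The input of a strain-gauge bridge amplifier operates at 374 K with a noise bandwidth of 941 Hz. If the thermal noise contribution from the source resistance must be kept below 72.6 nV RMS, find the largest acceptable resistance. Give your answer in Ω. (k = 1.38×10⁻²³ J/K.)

Johnson–Nyquist: V_n = √(4kTRB) ⇒ R = V_n² / (4kTB)
4kTB = 4 × 1.38×10⁻²³ × 374 × 9.41×10² = 1.94×10⁻¹⁷
R = (7.26×10⁻⁸)² / 1.94×10⁻¹⁷ = 2.71×10² Ω = 271 Ω

271 Ω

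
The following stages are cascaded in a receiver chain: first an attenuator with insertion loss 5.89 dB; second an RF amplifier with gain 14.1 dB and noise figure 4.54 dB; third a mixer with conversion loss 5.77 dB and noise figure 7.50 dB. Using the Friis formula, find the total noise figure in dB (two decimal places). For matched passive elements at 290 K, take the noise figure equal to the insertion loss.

10.70 dB

Convert to linear (a loss of L dB is a gain of −L dB): F_i = 10^(NF_i/10), G_i = 10^(G_i,dB/10)
  Stage 1: F_1 = 10^(5.89/10) = 3.882, G_1 = 10^(−5.89/10) = 0.2576
  Stage 2: F_2 = 10^(4.54/10) = 2.844, G_2 = 10^(14.1/10) = 25.70
  Stage 3: F_3 = 10^(7.50/10) = 5.623, G_3 = 10^(−5.77/10) = 0.2649
Friis cascade:
  F = 3.882 + (2.844 − 1)/0.2576 + (5.623 − 1)/6.622 = 11.74
NF = 10 log₁₀(11.74) = 10.70 dB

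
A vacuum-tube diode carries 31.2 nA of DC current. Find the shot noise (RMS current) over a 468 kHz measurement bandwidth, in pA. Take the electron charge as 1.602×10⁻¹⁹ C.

68.4 pA

I_n = √(2qI·B)
2qI·B = 2 × 1.602×10⁻¹⁹ × 3.12×10⁻⁸ × 4.68×10⁵ = 4.68×10⁻²¹ A²
I_n = √(4.68×10⁻²¹) = 6.84×10⁻¹¹ A = 68.4 pA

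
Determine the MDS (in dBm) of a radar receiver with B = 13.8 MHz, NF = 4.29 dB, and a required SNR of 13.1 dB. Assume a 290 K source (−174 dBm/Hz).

−85.2 dBm

Sensitivity = −174 + 10 log₁₀(B) + NF + SNR_min
= −174 + 71.4 + 4.29 + 13.1
= −85.21 dBm → −85.2 dBm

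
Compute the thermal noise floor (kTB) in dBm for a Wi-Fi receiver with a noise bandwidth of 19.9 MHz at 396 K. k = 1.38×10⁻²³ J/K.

P_n = kTB = 1.38×10⁻²³ × 396 × 1.99×10⁷ = 1.09×10⁻¹³ W
In dBm: 10 log₁₀(1.09×10⁻¹³ / 10⁻³) = −99.6 dBm

−99.6 dBm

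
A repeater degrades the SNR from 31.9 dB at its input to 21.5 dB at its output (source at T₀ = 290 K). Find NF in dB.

NF (dB) = SNR_in(dB) − SNR_out(dB) when the source is at T₀
NF = 31.9 − 21.5 = 10.4 dB

10.4 dB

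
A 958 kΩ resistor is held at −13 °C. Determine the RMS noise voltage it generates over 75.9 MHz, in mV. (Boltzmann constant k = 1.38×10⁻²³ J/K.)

T = −13 °C + 273.15 = 260.15 K
V_n = √(4kTRB)
4kTRB = 4 × 1.38×10⁻²³ × 260.15 × 9.58×10⁵ × 7.59×10⁷ = 1.04×10⁻⁶ V²
V_n = √(1.04×10⁻⁶) = 1.02×10⁻³ V = 1.02 mV

1.02 mV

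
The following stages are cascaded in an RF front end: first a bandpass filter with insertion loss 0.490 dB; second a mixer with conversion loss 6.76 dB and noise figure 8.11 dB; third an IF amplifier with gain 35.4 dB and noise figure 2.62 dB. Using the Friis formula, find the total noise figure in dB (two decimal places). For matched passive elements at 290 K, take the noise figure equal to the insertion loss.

10.66 dB

Convert to linear (a loss of L dB is a gain of −L dB): F_i = 10^(NF_i/10), G_i = 10^(G_i,dB/10)
  Stage 1: F_1 = 10^(0.490/10) = 1.119, G_1 = 10^(−0.490/10) = 0.8933
  Stage 2: F_2 = 10^(8.11/10) = 6.471, G_2 = 10^(−6.76/10) = 0.2109
  Stage 3: F_3 = 10^(2.62/10) = 1.828, G_3 = 10^(35.4/10) = 3467
Friis cascade:
  F = 1.119 + (6.471 − 1)/0.8933 + (1.828 − 1)/0.1884 = 11.64
NF = 10 log₁₀(11.64) = 10.66 dB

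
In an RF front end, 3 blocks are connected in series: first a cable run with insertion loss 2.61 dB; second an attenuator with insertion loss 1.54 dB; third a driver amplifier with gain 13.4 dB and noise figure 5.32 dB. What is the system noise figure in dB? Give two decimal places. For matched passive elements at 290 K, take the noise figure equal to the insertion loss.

9.47 dB

Convert to linear (a loss of L dB is a gain of −L dB): F_i = 10^(NF_i/10), G_i = 10^(G_i,dB/10)
  Stage 1: F_1 = 10^(2.61/10) = 1.824, G_1 = 10^(−2.61/10) = 0.5483
  Stage 2: F_2 = 10^(1.54/10) = 1.426, G_2 = 10^(−1.54/10) = 0.7015
  Stage 3: F_3 = 10^(5.32/10) = 3.404, G_3 = 10^(13.4/10) = 21.88
Friis cascade:
  F = 1.824 + (1.426 − 1)/0.5483 + (3.404 − 1)/0.3846 = 8.851
NF = 10 log₁₀(8.851) = 9.47 dB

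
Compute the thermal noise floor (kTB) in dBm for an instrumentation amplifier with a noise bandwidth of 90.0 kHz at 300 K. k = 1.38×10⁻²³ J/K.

P_n = kTB = 1.38×10⁻²³ × 300 × 9.00×10⁴ = 3.73×10⁻¹⁶ W
In dBm: 10 log₁₀(3.73×10⁻¹⁶ / 10⁻³) = −124.3 dBm

−124.3 dBm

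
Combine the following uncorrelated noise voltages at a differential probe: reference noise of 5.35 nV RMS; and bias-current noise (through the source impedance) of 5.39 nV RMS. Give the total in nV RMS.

7.59 nV

Uncorrelated sources add in power (mean-square): V_tot = √(ΣV_i²)
V_tot = √[(5.35×10⁻⁹)² + (5.39×10⁻⁹)²] = 7.59×10⁻⁹ V = 7.59 nV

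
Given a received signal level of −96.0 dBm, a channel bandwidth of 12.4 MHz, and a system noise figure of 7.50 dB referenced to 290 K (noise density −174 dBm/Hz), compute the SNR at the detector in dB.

−0.4 dB

Noise floor: N = −174 + 10 log₁₀(B) + NF
10 log₁₀(1.24×10⁷) = 70.93 dB
N = −174 + 70.93 + 7.50 = −95.57 dBm
SNR = P_sig − N = −96.0 − (−95.57) = −0.43 dB → −0.4 dB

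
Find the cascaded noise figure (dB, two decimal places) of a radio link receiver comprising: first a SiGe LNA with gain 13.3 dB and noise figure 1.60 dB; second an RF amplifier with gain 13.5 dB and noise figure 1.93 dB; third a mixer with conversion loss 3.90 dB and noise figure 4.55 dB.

1.69 dB

Convert to linear (a loss of L dB is a gain of −L dB): F_i = 10^(NF_i/10), G_i = 10^(G_i,dB/10)
  Stage 1: F_1 = 10^(1.60/10) = 1.445, G_1 = 10^(13.3/10) = 21.38
  Stage 2: F_2 = 10^(1.93/10) = 1.560, G_2 = 10^(13.5/10) = 22.39
  Stage 3: F_3 = 10^(4.55/10) = 2.851, G_3 = 10^(−3.90/10) = 0.4074
Friis cascade:
  F = 1.445 + (1.560 − 1)/21.38 + (2.851 − 1)/478.6 = 1.475
NF = 10 log₁₀(1.475) = 1.69 dB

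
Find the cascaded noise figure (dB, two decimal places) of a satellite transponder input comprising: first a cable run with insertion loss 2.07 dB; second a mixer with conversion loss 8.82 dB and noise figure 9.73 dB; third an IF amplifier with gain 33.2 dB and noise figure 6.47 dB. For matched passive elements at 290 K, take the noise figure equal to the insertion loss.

17.58 dB

Convert to linear (a loss of L dB is a gain of −L dB): F_i = 10^(NF_i/10), G_i = 10^(G_i,dB/10)
  Stage 1: F_1 = 10^(2.07/10) = 1.611, G_1 = 10^(−2.07/10) = 0.6209
  Stage 2: F_2 = 10^(9.73/10) = 9.397, G_2 = 10^(−8.82/10) = 0.1312
  Stage 3: F_3 = 10^(6.47/10) = 4.436, G_3 = 10^(33.2/10) = 2089
Friis cascade:
  F = 1.611 + (9.397 − 1)/0.6209 + (4.436 − 1)/0.08147 = 57.31
NF = 10 log₁₀(57.31) = 17.58 dB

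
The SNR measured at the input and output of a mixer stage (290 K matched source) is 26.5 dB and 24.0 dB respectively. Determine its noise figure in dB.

NF (dB) = SNR_in(dB) − SNR_out(dB) when the source is at T₀
NF = 26.5 − 24.0 = 2.5 dB

2.5 dB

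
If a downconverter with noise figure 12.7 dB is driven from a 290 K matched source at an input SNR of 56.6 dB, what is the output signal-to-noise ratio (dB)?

By definition F = SNR_in/SNR_out, so in dB: SNR_out = SNR_in − NF
SNR_out = 56.6 − 12.7 = 43.9 dB

43.9 dB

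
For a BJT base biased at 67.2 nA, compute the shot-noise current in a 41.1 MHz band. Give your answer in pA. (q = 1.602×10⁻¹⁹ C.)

I_n = √(2qI·B)
2qI·B = 2 × 1.602×10⁻¹⁹ × 6.72×10⁻⁸ × 4.11×10⁷ = 8.85×10⁻¹⁹ A²
I_n = √(8.85×10⁻¹⁹) = 9.41×10⁻¹⁰ A = 941 pA

941 pA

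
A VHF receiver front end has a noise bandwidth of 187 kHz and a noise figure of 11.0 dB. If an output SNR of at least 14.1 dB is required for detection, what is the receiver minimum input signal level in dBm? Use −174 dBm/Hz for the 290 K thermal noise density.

−96.2 dBm

Sensitivity = −174 + 10 log₁₀(B) + NF + SNR_min
= −174 + 52.72 + 11.0 + 14.1
= −96.18 dBm → −96.2 dBm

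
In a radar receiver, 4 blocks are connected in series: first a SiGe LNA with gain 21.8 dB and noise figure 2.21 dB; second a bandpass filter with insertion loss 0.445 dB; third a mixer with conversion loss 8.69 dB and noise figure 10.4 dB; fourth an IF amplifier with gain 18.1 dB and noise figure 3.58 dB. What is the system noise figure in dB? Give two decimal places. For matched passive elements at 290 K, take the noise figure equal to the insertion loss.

2.57 dB

Convert to linear (a loss of L dB is a gain of −L dB): F_i = 10^(NF_i/10), G_i = 10^(G_i,dB/10)
  Stage 1: F_1 = 10^(2.21/10) = 1.663, G_1 = 10^(21.8/10) = 151.4
  Stage 2: F_2 = 10^(0.445/10) = 1.108, G_2 = 10^(−0.445/10) = 0.9026
  Stage 3: F_3 = 10^(10.4/10) = 10.96, G_3 = 10^(−8.69/10) = 0.1352
  Stage 4: F_4 = 10^(3.58/10) = 2.280, G_4 = 10^(18.1/10) = 64.57
Friis cascade:
  F = 1.663 + (1.108 − 1)/151.4 + (10.96 − 1)/136.6 + (2.280 − 1)/18.47 = 1.806
NF = 10 log₁₀(1.806) = 2.57 dB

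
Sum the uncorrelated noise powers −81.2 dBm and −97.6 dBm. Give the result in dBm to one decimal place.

Convert to linear, add, convert back:
P₁ = 7.59×10⁻¹² W, P₂ = 1.74×10⁻¹³ W
P_tot = 7.76×10⁻¹² W → 10 log₁₀(P_tot / 10⁻³) = −81.1 dBm

−81.1 dBm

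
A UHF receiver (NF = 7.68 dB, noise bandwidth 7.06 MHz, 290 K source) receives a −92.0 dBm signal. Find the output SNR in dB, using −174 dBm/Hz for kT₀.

Noise floor: N = −174 + 10 log₁₀(B) + NF
10 log₁₀(7.06×10⁶) = 68.49 dB
N = −174 + 68.49 + 7.68 = −97.83 dBm
SNR = P_sig − N = −92.0 − (−97.83) = 5.83 dB → 5.8 dB

5.8 dB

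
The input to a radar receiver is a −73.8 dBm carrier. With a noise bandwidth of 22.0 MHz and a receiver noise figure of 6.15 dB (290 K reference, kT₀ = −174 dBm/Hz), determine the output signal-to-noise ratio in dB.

20.6 dB

Noise floor: N = −174 + 10 log₁₀(B) + NF
10 log₁₀(2.20×10⁷) = 73.42 dB
N = −174 + 73.42 + 6.15 = −94.43 dBm
SNR = P_sig − N = −73.8 − (−94.43) = 20.63 dB → 20.6 dB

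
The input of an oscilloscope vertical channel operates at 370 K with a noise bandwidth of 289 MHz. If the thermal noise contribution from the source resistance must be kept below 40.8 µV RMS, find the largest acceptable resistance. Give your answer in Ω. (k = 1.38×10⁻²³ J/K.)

282 Ω

Johnson–Nyquist: V_n = √(4kTRB) ⇒ R = V_n² / (4kTB)
4kTB = 4 × 1.38×10⁻²³ × 370 × 2.89×10⁸ = 5.90×10⁻¹²
R = (4.08×10⁻⁵)² / 5.90×10⁻¹² = 2.82×10² Ω = 282 Ω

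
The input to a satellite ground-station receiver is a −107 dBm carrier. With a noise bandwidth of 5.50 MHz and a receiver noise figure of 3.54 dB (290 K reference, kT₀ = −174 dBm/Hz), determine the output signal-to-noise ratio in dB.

Noise floor: N = −174 + 10 log₁₀(B) + NF
10 log₁₀(5.50×10⁶) = 67.4 dB
N = −174 + 67.4 + 3.54 = −103.06 dBm
SNR = P_sig − N = −107 − (−103.06) = −3.94 dB → −3.9 dB

−3.9 dB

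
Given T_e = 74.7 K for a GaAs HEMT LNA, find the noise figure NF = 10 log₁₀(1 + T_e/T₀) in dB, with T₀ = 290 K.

F = 1 + T_e/T₀ = 1 + 74.7/290 = 1.25759
NF = 10 log₁₀(1.25759) = 0.995 dB

0.995 dB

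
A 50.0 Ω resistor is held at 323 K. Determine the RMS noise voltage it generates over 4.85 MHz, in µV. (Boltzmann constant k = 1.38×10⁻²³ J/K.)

2.08 µV

V_n = √(4kTRB)
4kTRB = 4 × 1.38×10⁻²³ × 323 × 5.00×10¹ × 4.85×10⁶ = 4.32×10⁻¹² V²
V_n = √(4.32×10⁻¹²) = 2.08×10⁻⁶ V = 2.08 µV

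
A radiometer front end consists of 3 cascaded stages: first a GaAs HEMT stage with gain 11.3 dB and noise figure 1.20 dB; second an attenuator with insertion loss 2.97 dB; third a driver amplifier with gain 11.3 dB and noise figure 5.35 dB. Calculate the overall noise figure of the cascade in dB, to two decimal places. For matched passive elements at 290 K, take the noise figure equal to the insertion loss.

2.42 dB

Convert to linear (a loss of L dB is a gain of −L dB): F_i = 10^(NF_i/10), G_i = 10^(G_i,dB/10)
  Stage 1: F_1 = 10^(1.20/10) = 1.318, G_1 = 10^(11.3/10) = 13.49
  Stage 2: F_2 = 10^(2.97/10) = 1.982, G_2 = 10^(−2.97/10) = 0.5047
  Stage 3: F_3 = 10^(5.35/10) = 3.428, G_3 = 10^(11.3/10) = 13.49
Friis cascade:
  F = 1.318 + (1.982 − 1)/13.49 + (3.428 − 1)/6.808 = 1.748
NF = 10 log₁₀(1.748) = 2.42 dB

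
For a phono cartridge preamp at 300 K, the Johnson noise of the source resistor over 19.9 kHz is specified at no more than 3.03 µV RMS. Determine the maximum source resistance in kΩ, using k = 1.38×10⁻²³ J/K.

Johnson–Nyquist: V_n = √(4kTRB) ⇒ R = V_n² / (4kTB)
4kTB = 4 × 1.38×10⁻²³ × 300 × 1.99×10⁴ = 3.30×10⁻¹⁶
R = (3.03×10⁻⁶)² / 3.30×10⁻¹⁶ = 2.79×10⁴ Ω = 27.9 kΩ

27.9 kΩ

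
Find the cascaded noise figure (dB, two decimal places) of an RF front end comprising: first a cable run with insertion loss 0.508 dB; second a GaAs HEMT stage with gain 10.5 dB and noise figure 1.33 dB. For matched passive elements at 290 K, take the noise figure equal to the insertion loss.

Convert to linear (a loss of L dB is a gain of −L dB): F_i = 10^(NF_i/10), G_i = 10^(G_i,dB/10)
  Stage 1: F_1 = 10^(0.508/10) = 1.124, G_1 = 10^(−0.508/10) = 0.8896
  Stage 2: F_2 = 10^(1.33/10) = 1.358, G_2 = 10^(10.5/10) = 11.22
Friis cascade:
  F = 1.124 + (1.358 − 1)/0.8896 = 1.527
NF = 10 log₁₀(1.527) = 1.84 dB

1.84 dB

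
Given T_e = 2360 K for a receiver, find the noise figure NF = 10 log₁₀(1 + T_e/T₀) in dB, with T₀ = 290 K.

F = 1 + T_e/T₀ = 1 + 2360/290 = 9.13793
NF = 10 log₁₀(9.13793) = 9.61 dB

9.61 dB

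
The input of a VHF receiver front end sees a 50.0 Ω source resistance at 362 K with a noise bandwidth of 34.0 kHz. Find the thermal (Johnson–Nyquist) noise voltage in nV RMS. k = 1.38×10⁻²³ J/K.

184 nV

V_n = √(4kTRB)
4kTRB = 4 × 1.38×10⁻²³ × 362 × 5.00×10¹ × 3.40×10⁴ = 3.40×10⁻¹⁴ V²
V_n = √(3.40×10⁻¹⁴) = 1.84×10⁻⁷ V = 184 nV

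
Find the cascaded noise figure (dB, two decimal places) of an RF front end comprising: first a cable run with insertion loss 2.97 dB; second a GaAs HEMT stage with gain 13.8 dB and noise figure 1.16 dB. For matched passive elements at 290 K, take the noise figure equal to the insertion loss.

Convert to linear (a loss of L dB is a gain of −L dB): F_i = 10^(NF_i/10), G_i = 10^(G_i,dB/10)
  Stage 1: F_1 = 10^(2.97/10) = 1.982, G_1 = 10^(−2.97/10) = 0.5047
  Stage 2: F_2 = 10^(1.16/10) = 1.306, G_2 = 10^(13.8/10) = 23.99
Friis cascade:
  F = 1.982 + (1.306 − 1)/0.5047 = 2.588
NF = 10 log₁₀(2.588) = 4.13 dB

4.13 dB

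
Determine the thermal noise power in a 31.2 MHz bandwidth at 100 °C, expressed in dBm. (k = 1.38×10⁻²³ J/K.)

−97.9 dBm

T = 100 °C + 273.15 = 373.15 K
P_n = kTB = 1.38×10⁻²³ × 373.15 × 3.12×10⁷ = 1.61×10⁻¹³ W
In dBm: 10 log₁₀(1.61×10⁻¹³ / 10⁻³) = −97.9 dBm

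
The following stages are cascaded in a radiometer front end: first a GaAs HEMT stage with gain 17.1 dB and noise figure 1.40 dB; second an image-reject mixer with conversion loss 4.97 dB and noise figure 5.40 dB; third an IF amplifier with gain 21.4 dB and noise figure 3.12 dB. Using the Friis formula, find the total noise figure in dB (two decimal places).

1.74 dB

Convert to linear (a loss of L dB is a gain of −L dB): F_i = 10^(NF_i/10), G_i = 10^(G_i,dB/10)
  Stage 1: F_1 = 10^(1.40/10) = 1.380, G_1 = 10^(17.1/10) = 51.29
  Stage 2: F_2 = 10^(5.40/10) = 3.467, G_2 = 10^(−4.97/10) = 0.3184
  Stage 3: F_3 = 10^(3.12/10) = 2.051, G_3 = 10^(21.4/10) = 138.0
Friis cascade:
  F = 1.380 + (3.467 − 1)/51.29 + (2.051 − 1)/16.33 = 1.493
NF = 10 log₁₀(1.493) = 1.74 dB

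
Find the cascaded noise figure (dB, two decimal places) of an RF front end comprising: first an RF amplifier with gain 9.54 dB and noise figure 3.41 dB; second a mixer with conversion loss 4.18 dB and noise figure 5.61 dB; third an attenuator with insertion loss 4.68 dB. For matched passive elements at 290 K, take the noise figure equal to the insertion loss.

4.84 dB

Convert to linear (a loss of L dB is a gain of −L dB): F_i = 10^(NF_i/10), G_i = 10^(G_i,dB/10)
  Stage 1: F_1 = 10^(3.41/10) = 2.193, G_1 = 10^(9.54/10) = 8.995
  Stage 2: F_2 = 10^(5.61/10) = 3.639, G_2 = 10^(−4.18/10) = 0.3819
  Stage 3: F_3 = 10^(4.68/10) = 2.938, G_3 = 10^(−4.68/10) = 0.3404
Friis cascade:
  F = 2.193 + (3.639 − 1)/8.995 + (2.938 − 1)/3.436 = 3.050
NF = 10 log₁₀(3.050) = 4.84 dB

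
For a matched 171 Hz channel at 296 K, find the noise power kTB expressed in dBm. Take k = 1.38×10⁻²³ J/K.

P_n = kTB = 1.38×10⁻²³ × 296 × 1.71×10² = 6.99×10⁻¹⁹ W
In dBm: 10 log₁₀(6.99×10⁻¹⁹ / 10⁻³) = −151.6 dBm

−151.6 dBm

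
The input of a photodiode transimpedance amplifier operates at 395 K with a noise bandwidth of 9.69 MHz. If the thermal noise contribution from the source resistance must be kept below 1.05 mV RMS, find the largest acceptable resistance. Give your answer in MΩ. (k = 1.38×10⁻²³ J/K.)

Johnson–Nyquist: V_n = √(4kTRB) ⇒ R = V_n² / (4kTB)
4kTB = 4 × 1.38×10⁻²³ × 395 × 9.69×10⁶ = 2.11×10⁻¹³
R = (1.05×10⁻³)² / 2.11×10⁻¹³ = 5.22×10⁶ Ω = 5.22 MΩ

5.22 MΩ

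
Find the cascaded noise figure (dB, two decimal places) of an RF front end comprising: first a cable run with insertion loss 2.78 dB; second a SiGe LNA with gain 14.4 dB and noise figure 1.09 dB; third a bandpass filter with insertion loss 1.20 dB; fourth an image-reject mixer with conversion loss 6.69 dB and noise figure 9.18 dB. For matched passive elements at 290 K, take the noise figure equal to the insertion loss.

4.94 dB

Convert to linear (a loss of L dB is a gain of −L dB): F_i = 10^(NF_i/10), G_i = 10^(G_i,dB/10)
  Stage 1: F_1 = 10^(2.78/10) = 1.897, G_1 = 10^(−2.78/10) = 0.5272
  Stage 2: F_2 = 10^(1.09/10) = 1.285, G_2 = 10^(14.4/10) = 27.54
  Stage 3: F_3 = 10^(1.20/10) = 1.318, G_3 = 10^(−1.20/10) = 0.7586
  Stage 4: F_4 = 10^(9.18/10) = 8.279, G_4 = 10^(−6.69/10) = 0.2143
Friis cascade:
  F = 1.897 + (1.285 − 1)/0.5272 + (1.318 − 1)/14.52 + (8.279 − 1)/11.02 = 3.121
NF = 10 log₁₀(3.121) = 4.94 dB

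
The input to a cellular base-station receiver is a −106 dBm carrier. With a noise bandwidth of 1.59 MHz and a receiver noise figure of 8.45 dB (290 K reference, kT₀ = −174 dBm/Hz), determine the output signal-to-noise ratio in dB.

−2.5 dB

Noise floor: N = −174 + 10 log₁₀(B) + NF
10 log₁₀(1.59×10⁶) = 62.01 dB
N = −174 + 62.01 + 8.45 = −103.54 dBm
SNR = P_sig − N = −106 − (−103.54) = −2.46 dB → −2.5 dB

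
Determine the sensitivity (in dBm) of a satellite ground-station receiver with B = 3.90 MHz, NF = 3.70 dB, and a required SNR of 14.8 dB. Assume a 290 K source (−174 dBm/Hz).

−89.6 dBm

Sensitivity = −174 + 10 log₁₀(B) + NF + SNR_min
= −174 + 65.91 + 3.70 + 14.8
= −89.59 dBm → −89.6 dBm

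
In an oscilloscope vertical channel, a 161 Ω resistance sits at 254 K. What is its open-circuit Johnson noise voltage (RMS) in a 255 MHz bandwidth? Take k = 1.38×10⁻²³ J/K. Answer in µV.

24.0 µV

V_n = √(4kTRB)
4kTRB = 4 × 1.38×10⁻²³ × 254 × 1.61×10² × 2.55×10⁸ = 5.76×10⁻¹⁰ V²
V_n = √(5.76×10⁻¹⁰) = 2.40×10⁻⁵ V = 24.0 µV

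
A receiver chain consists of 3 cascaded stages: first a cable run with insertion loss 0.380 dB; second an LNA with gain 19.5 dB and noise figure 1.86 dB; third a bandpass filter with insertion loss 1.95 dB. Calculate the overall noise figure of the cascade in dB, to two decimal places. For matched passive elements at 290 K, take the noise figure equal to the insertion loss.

2.26 dB

Convert to linear (a loss of L dB is a gain of −L dB): F_i = 10^(NF_i/10), G_i = 10^(G_i,dB/10)
  Stage 1: F_1 = 10^(0.380/10) = 1.091, G_1 = 10^(−0.380/10) = 0.9162
  Stage 2: F_2 = 10^(1.86/10) = 1.535, G_2 = 10^(19.5/10) = 89.13
  Stage 3: F_3 = 10^(1.95/10) = 1.567, G_3 = 10^(−1.95/10) = 0.6383
Friis cascade:
  F = 1.091 + (1.535 − 1)/0.9162 + (1.567 − 1)/81.66 = 1.682
NF = 10 log₁₀(1.682) = 2.26 dB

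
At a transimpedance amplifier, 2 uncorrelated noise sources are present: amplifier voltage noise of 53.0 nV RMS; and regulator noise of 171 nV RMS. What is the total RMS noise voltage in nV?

Uncorrelated sources add in power (mean-square): V_tot = √(ΣV_i²)
V_tot = √[(5.30×10⁻⁸)² + (1.71×10⁻⁷)²] = 1.79×10⁻⁷ V = 179 nV

179 nV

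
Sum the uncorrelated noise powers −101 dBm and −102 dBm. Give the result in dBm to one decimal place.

−98.5 dBm

Convert to linear, add, convert back:
P₁ = 7.94×10⁻¹⁴ W, P₂ = 6.31×10⁻¹⁴ W
P_tot = 1.43×10⁻¹³ W → 10 log₁₀(P_tot / 10⁻³) = −98.5 dBm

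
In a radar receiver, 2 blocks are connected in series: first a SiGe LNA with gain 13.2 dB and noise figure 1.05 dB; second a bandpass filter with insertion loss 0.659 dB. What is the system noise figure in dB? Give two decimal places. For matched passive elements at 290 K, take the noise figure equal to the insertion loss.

Convert to linear (a loss of L dB is a gain of −L dB): F_i = 10^(NF_i/10), G_i = 10^(G_i,dB/10)
  Stage 1: F_1 = 10^(1.05/10) = 1.274, G_1 = 10^(13.2/10) = 20.89
  Stage 2: F_2 = 10^(0.659/10) = 1.164, G_2 = 10^(−0.659/10) = 0.8592
Friis cascade:
  F = 1.274 + (1.164 − 1)/20.89 = 1.281
NF = 10 log₁₀(1.281) = 1.08 dB

1.08 dB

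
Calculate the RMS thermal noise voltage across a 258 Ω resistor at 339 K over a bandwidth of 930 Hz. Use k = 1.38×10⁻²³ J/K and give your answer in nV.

67.0 nV

V_n = √(4kTRB)
4kTRB = 4 × 1.38×10⁻²³ × 339 × 2.58×10² × 9.30×10² = 4.49×10⁻¹⁵ V²
V_n = √(4.49×10⁻¹⁵) = 6.70×10⁻⁸ V = 67.0 nV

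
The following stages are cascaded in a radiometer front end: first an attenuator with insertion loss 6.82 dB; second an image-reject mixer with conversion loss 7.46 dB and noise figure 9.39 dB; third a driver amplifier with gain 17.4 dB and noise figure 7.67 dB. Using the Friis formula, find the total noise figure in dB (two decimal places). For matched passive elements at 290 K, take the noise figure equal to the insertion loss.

22.35 dB

Convert to linear (a loss of L dB is a gain of −L dB): F_i = 10^(NF_i/10), G_i = 10^(G_i,dB/10)
  Stage 1: F_1 = 10^(6.82/10) = 4.808, G_1 = 10^(−6.82/10) = 0.2080
  Stage 2: F_2 = 10^(9.39/10) = 8.690, G_2 = 10^(−7.46/10) = 0.1795
  Stage 3: F_3 = 10^(7.67/10) = 5.848, G_3 = 10^(17.4/10) = 54.95
Friis cascade:
  F = 4.808 + (8.690 − 1)/0.2080 + (5.848 − 1)/0.03733 = 171.7
NF = 10 log₁₀(171.7) = 22.35 dB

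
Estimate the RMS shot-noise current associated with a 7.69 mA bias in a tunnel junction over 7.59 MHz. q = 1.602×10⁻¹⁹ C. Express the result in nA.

137 nA

I_n = √(2qI·B)
2qI·B = 2 × 1.602×10⁻¹⁹ × 7.69×10⁻³ × 7.59×10⁶ = 1.87×10⁻¹⁴ A²
I_n = √(1.87×10⁻¹⁴) = 1.37×10⁻⁷ A = 137 nA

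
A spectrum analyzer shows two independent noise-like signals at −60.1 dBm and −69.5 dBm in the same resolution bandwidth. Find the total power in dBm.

−59.6 dBm

Convert to linear, add, convert back:
P₁ = 9.77×10⁻¹⁰ W, P₂ = 1.12×10⁻¹⁰ W
P_tot = 1.09×10⁻⁹ W → 10 log₁₀(P_tot / 10⁻³) = −59.6 dBm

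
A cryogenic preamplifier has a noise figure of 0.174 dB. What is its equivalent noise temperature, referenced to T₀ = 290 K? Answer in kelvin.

F = 10^(0.174/10) = 1.04088
T_e = (F − 1)·T₀ = (1.04088 − 1) × 290 = 11.9 K

11.9 K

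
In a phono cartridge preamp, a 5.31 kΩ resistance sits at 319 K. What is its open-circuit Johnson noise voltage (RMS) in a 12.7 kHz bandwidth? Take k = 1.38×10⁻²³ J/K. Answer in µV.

1.09 µV

V_n = √(4kTRB)
4kTRB = 4 × 1.38×10⁻²³ × 319 × 5.31×10³ × 1.27×10⁴ = 1.19×10⁻¹² V²
V_n = √(1.19×10⁻¹²) = 1.09×10⁻⁶ V = 1.09 µV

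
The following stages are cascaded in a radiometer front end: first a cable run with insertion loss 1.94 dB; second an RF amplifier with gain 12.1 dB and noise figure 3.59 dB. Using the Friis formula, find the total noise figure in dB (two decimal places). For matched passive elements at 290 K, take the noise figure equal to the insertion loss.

5.53 dB

Convert to linear (a loss of L dB is a gain of −L dB): F_i = 10^(NF_i/10), G_i = 10^(G_i,dB/10)
  Stage 1: F_1 = 10^(1.94/10) = 1.563, G_1 = 10^(−1.94/10) = 0.6397
  Stage 2: F_2 = 10^(3.59/10) = 2.286, G_2 = 10^(12.1/10) = 16.22
Friis cascade:
  F = 1.563 + (2.286 − 1)/0.6397 = 3.573
NF = 10 log₁₀(3.573) = 5.53 dB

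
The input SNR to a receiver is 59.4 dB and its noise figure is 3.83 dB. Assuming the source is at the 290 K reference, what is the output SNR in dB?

55.57 dB

By definition F = SNR_in/SNR_out, so in dB: SNR_out = SNR_in − NF
SNR_out = 59.4 − 3.83 = 55.57 dB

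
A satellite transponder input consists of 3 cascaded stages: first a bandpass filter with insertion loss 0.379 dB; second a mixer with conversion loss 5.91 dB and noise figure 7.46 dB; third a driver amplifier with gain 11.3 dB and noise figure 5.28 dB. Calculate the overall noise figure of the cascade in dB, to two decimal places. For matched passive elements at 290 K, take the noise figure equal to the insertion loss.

12.09 dB

Convert to linear (a loss of L dB is a gain of −L dB): F_i = 10^(NF_i/10), G_i = 10^(G_i,dB/10)
  Stage 1: F_1 = 10^(0.379/10) = 1.091, G_1 = 10^(−0.379/10) = 0.9164
  Stage 2: F_2 = 10^(7.46/10) = 5.572, G_2 = 10^(−5.91/10) = 0.2564
  Stage 3: F_3 = 10^(5.28/10) = 3.373, G_3 = 10^(11.3/10) = 13.49
Friis cascade:
  F = 1.091 + (5.572 − 1)/0.9164 + (3.373 − 1)/0.2350 = 16.18
NF = 10 log₁₀(16.18) = 12.09 dB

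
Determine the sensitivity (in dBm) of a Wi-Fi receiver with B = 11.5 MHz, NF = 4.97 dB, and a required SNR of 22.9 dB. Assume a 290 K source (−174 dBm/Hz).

Sensitivity = −174 + 10 log₁₀(B) + NF + SNR_min
= −174 + 70.61 + 4.97 + 22.9
= −75.52 dBm → −75.5 dBm

−75.5 dBm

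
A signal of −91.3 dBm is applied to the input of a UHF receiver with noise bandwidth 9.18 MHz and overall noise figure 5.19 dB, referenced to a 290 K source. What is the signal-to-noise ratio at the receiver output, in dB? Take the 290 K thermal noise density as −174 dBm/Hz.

7.9 dB

Noise floor: N = −174 + 10 log₁₀(B) + NF
10 log₁₀(9.18×10⁶) = 69.63 dB
N = −174 + 69.63 + 5.19 = −99.18 dBm
SNR = P_sig − N = −91.3 − (−99.18) = 7.88 dB → 7.9 dB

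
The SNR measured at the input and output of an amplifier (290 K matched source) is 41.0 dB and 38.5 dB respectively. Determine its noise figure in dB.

2.5 dB

NF (dB) = SNR_in(dB) − SNR_out(dB) when the source is at T₀
NF = 41.0 − 38.5 = 2.5 dB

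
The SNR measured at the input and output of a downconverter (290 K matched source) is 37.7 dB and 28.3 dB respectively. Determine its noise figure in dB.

9.4 dB

NF (dB) = SNR_in(dB) − SNR_out(dB) when the source is at T₀
NF = 37.7 − 28.3 = 9.4 dB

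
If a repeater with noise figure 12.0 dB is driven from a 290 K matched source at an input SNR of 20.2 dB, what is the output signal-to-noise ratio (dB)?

8.2 dB

By definition F = SNR_in/SNR_out, so in dB: SNR_out = SNR_in − NF
SNR_out = 20.2 − 12.0 = 8.2 dB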